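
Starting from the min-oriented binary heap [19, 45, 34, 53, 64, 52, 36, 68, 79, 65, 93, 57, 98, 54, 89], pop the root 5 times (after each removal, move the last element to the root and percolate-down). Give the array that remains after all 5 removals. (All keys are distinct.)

[53, 64, 54, 68, 65, 57, 89, 98, 79, 93]

extract-min #1 returns 19:
  remove root 19; move last element 89 to root → [89, 45, 34, 53, 64, 52, 36, 68, 79, 65, 93, 57, 98, 54]
  89 vs smaller child 34 at index 2, swap → [34, 45, 89, 53, 64, 52, 36, 68, 79, 65, 93, 57, 98, 54]
  89 vs smaller child 36 at index 6, swap → [34, 45, 36, 53, 64, 52, 89, 68, 79, 65, 93, 57, 98, 54]
  89 vs only child 54 at index 13, swap → [34, 45, 36, 53, 64, 52, 54, 68, 79, 65, 93, 57, 98, 89]
extract-min #2 returns 34:
  remove root 34; move last element 89 to root → [89, 45, 36, 53, 64, 52, 54, 68, 79, 65, 93, 57, 98]
  89 vs smaller child 36 at index 2, swap → [36, 45, 89, 53, 64, 52, 54, 68, 79, 65, 93, 57, 98]
  89 vs smaller child 52 at index 5, swap → [36, 45, 52, 53, 64, 89, 54, 68, 79, 65, 93, 57, 98]
  89 vs smaller child 57 at index 11, swap → [36, 45, 52, 53, 64, 57, 54, 68, 79, 65, 93, 89, 98]
extract-min #3 returns 36:
  remove root 36; move last element 98 to root → [98, 45, 52, 53, 64, 57, 54, 68, 79, 65, 93, 89]
  98 vs smaller child 45 at index 1, swap → [45, 98, 52, 53, 64, 57, 54, 68, 79, 65, 93, 89]
  98 vs smaller child 53 at index 3, swap → [45, 53, 52, 98, 64, 57, 54, 68, 79, 65, 93, 89]
  98 vs smaller child 68 at index 7, swap → [45, 53, 52, 68, 64, 57, 54, 98, 79, 65, 93, 89]
extract-min #4 returns 45:
  remove root 45; move last element 89 to root → [89, 53, 52, 68, 64, 57, 54, 98, 79, 65, 93]
  89 vs smaller child 52 at index 2, swap → [52, 53, 89, 68, 64, 57, 54, 98, 79, 65, 93]
  89 vs smaller child 54 at index 6, swap → [52, 53, 54, 68, 64, 57, 89, 98, 79, 65, 93]
extract-min #5 returns 52:
  remove root 52; move last element 93 to root → [93, 53, 54, 68, 64, 57, 89, 98, 79, 65]
  93 vs smaller child 53 at index 1, swap → [53, 93, 54, 68, 64, 57, 89, 98, 79, 65]
  93 vs smaller child 64 at index 4, swap → [53, 64, 54, 68, 93, 57, 89, 98, 79, 65]
  93 vs only child 65 at index 9, swap → [53, 64, 54, 68, 65, 57, 89, 98, 79, 93]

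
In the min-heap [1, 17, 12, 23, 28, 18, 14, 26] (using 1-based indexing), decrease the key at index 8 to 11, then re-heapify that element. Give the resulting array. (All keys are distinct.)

set index 8 from 26 to 11 → [1, 17, 12, 23, 28, 18, 14, 11]
11 < parent 23 at index 4, swap → [1, 17, 12, 11, 28, 18, 14, 23]
11 < parent 17 at index 2, swap → [1, 11, 12, 17, 28, 18, 14, 23]

[1, 11, 12, 17, 28, 18, 14, 23]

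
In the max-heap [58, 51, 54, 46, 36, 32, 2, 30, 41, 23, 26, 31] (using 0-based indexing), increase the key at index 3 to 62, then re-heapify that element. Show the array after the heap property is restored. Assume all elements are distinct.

[62, 58, 54, 51, 36, 32, 2, 30, 41, 23, 26, 31]

set index 3 from 46 to 62 → [58, 51, 54, 62, 36, 32, 2, 30, 41, 23, 26, 31]
62 > parent 51 at index 1, swap → [58, 62, 54, 51, 36, 32, 2, 30, 41, 23, 26, 31]
62 > parent 58 at index 0, swap → [62, 58, 54, 51, 36, 32, 2, 30, 41, 23, 26, 31]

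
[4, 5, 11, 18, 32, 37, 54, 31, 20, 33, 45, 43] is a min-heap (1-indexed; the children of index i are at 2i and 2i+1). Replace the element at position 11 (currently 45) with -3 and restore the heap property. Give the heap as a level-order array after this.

set index 11 from 45 to -3 → [4, 5, 11, 18, 32, 37, 54, 31, 20, 33, -3, 43]
-3 < parent 32 at index 5, swap → [4, 5, 11, 18, -3, 37, 54, 31, 20, 33, 32, 43]
-3 < parent 5 at index 2, swap → [4, -3, 11, 18, 5, 37, 54, 31, 20, 33, 32, 43]
-3 < parent 4 at index 1, swap → [-3, 4, 11, 18, 5, 37, 54, 31, 20, 33, 32, 43]

[-3, 4, 11, 18, 5, 37, 54, 31, 20, 33, 32, 43]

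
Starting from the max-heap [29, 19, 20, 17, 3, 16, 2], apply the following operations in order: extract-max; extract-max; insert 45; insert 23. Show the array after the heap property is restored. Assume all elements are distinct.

extract-max → returns 29:
  remove root 29; move last element 2 to root → [2, 19, 20, 17, 3, 16]
  2 vs larger child 20 at index 2, swap → [20, 19, 2, 17, 3, 16]
  2 vs only child 16 at index 5, swap → [20, 19, 16, 17, 3, 2]
extract-max → returns 20:
  remove root 20; move last element 2 to root → [2, 19, 16, 17, 3]
  2 vs larger child 19 at index 1, swap → [19, 2, 16, 17, 3]
  2 vs larger child 17 at index 3, swap → [19, 17, 16, 2, 3]
insert 45:
  append 45 at index 5 → [19, 17, 16, 2, 3, 45]
  45 > parent 16 at index 2, swap → [19, 17, 45, 2, 3, 16]
  45 > parent 19 at index 0, swap → [45, 17, 19, 2, 3, 16]
insert 23:
  append 23 at index 6 → [45, 17, 19, 2, 3, 16, 23]
  23 > parent 19 at index 2, swap → [45, 17, 23, 2, 3, 16, 19]

[45, 17, 23, 2, 3, 16, 19]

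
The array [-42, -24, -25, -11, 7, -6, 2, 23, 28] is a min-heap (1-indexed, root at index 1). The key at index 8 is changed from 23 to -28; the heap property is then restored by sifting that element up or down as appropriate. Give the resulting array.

[-42, -28, -25, -24, 7, -6, 2, -11, 28]

set index 8 from 23 to -28 → [-42, -24, -25, -11, 7, -6, 2, -28, 28]
-28 < parent -11 at index 4, swap → [-42, -24, -25, -28, 7, -6, 2, -11, 28]
-28 < parent -24 at index 2, swap → [-42, -28, -25, -24, 7, -6, 2, -11, 28]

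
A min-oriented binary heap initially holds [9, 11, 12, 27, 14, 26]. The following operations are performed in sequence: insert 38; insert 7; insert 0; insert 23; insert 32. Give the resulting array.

[0, 7, 12, 9, 14, 26, 38, 27, 11, 23, 32]

insert 38:
  append 38 at index 6 → [9, 11, 12, 27, 14, 26, 38] (no swap needed)
insert 7:
  append 7 at index 7 → [9, 11, 12, 27, 14, 26, 38, 7]
  7 < parent 27 at index 3, swap → [9, 11, 12, 7, 14, 26, 38, 27]
  7 < parent 11 at index 1, swap → [9, 7, 12, 11, 14, 26, 38, 27]
  7 < parent 9 at index 0, swap → [7, 9, 12, 11, 14, 26, 38, 27]
insert 0:
  append 0 at index 8 → [7, 9, 12, 11, 14, 26, 38, 27, 0]
  0 < parent 11 at index 3, swap → [7, 9, 12, 0, 14, 26, 38, 27, 11]
  0 < parent 9 at index 1, swap → [7, 0, 12, 9, 14, 26, 38, 27, 11]
  0 < parent 7 at index 0, swap → [0, 7, 12, 9, 14, 26, 38, 27, 11]
insert 23:
  append 23 at index 9 → [0, 7, 12, 9, 14, 26, 38, 27, 11, 23] (no swap needed)
insert 32:
  append 32 at index 10 → [0, 7, 12, 9, 14, 26, 38, 27, 11, 23, 32] (no swap needed)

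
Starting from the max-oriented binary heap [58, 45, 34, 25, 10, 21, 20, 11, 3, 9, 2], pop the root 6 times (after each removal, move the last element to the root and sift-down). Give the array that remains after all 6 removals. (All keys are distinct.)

[11, 10, 9, 3, 2]

extract-max #1 returns 58:
  remove root 58; move last element 2 to root → [2, 45, 34, 25, 10, 21, 20, 11, 3, 9]
  2 vs larger child 45 at index 1, swap → [45, 2, 34, 25, 10, 21, 20, 11, 3, 9]
  2 vs larger child 25 at index 3, swap → [45, 25, 34, 2, 10, 21, 20, 11, 3, 9]
  2 vs larger child 11 at index 7, swap → [45, 25, 34, 11, 10, 21, 20, 2, 3, 9]
extract-max #2 returns 45:
  remove root 45; move last element 9 to root → [9, 25, 34, 11, 10, 21, 20, 2, 3]
  9 vs larger child 34 at index 2, swap → [34, 25, 9, 11, 10, 21, 20, 2, 3]
  9 vs larger child 21 at index 5, swap → [34, 25, 21, 11, 10, 9, 20, 2, 3]
extract-max #3 returns 34:
  remove root 34; move last element 3 to root → [3, 25, 21, 11, 10, 9, 20, 2]
  3 vs larger child 25 at index 1, swap → [25, 3, 21, 11, 10, 9, 20, 2]
  3 vs larger child 11 at index 3, swap → [25, 11, 21, 3, 10, 9, 20, 2]
extract-max #4 returns 25:
  remove root 25; move last element 2 to root → [2, 11, 21, 3, 10, 9, 20]
  2 vs larger child 21 at index 2, swap → [21, 11, 2, 3, 10, 9, 20]
  2 vs larger child 20 at index 6, swap → [21, 11, 20, 3, 10, 9, 2]
extract-max #5 returns 21:
  remove root 21; move last element 2 to root → [2, 11, 20, 3, 10, 9]
  2 vs larger child 20 at index 2, swap → [20, 11, 2, 3, 10, 9]
  2 vs only child 9 at index 5, swap → [20, 11, 9, 3, 10, 2]
extract-max #6 returns 20:
  remove root 20; move last element 2 to root → [2, 11, 9, 3, 10]
  2 vs larger child 11 at index 1, swap → [11, 2, 9, 3, 10]
  2 vs larger child 10 at index 4, swap → [11, 10, 9, 3, 2]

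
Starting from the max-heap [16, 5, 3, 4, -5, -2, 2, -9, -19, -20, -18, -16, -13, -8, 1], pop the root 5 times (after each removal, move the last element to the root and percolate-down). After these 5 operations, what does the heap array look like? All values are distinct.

[1, -5, -2, -8, -18, -16, -13, -9, -19, -20]

extract-max #1 returns 16:
  remove root 16; move last element 1 to root → [1, 5, 3, 4, -5, -2, 2, -9, -19, -20, -18, -16, -13, -8]
  1 vs larger child 5 at index 1, swap → [5, 1, 3, 4, -5, -2, 2, -9, -19, -20, -18, -16, -13, -8]
  1 vs larger child 4 at index 3, swap → [5, 4, 3, 1, -5, -2, 2, -9, -19, -20, -18, -16, -13, -8]
extract-max #2 returns 5:
  remove root 5; move last element -8 to root → [-8, 4, 3, 1, -5, -2, 2, -9, -19, -20, -18, -16, -13]
  -8 vs larger child 4 at index 1, swap → [4, -8, 3, 1, -5, -2, 2, -9, -19, -20, -18, -16, -13]
  -8 vs larger child 1 at index 3, swap → [4, 1, 3, -8, -5, -2, 2, -9, -19, -20, -18, -16, -13]
extract-max #3 returns 4:
  remove root 4; move last element -13 to root → [-13, 1, 3, -8, -5, -2, 2, -9, -19, -20, -18, -16]
  -13 vs larger child 3 at index 2, swap → [3, 1, -13, -8, -5, -2, 2, -9, -19, -20, -18, -16]
  -13 vs larger child 2 at index 6, swap → [3, 1, 2, -8, -5, -2, -13, -9, -19, -20, -18, -16]
extract-max #4 returns 3:
  remove root 3; move last element -16 to root → [-16, 1, 2, -8, -5, -2, -13, -9, -19, -20, -18]
  -16 vs larger child 2 at index 2, swap → [2, 1, -16, -8, -5, -2, -13, -9, -19, -20, -18]
  -16 vs larger child -2 at index 5, swap → [2, 1, -2, -8, -5, -16, -13, -9, -19, -20, -18]
extract-max #5 returns 2:
  remove root 2; move last element -18 to root → [-18, 1, -2, -8, -5, -16, -13, -9, -19, -20]
  -18 vs larger child 1 at index 1, swap → [1, -18, -2, -8, -5, -16, -13, -9, -19, -20]
  -18 vs larger child -5 at index 4, swap → [1, -5, -2, -8, -18, -16, -13, -9, -19, -20]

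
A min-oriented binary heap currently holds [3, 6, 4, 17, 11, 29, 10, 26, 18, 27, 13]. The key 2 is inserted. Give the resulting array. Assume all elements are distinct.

[2, 6, 3, 17, 11, 4, 10, 26, 18, 27, 13, 29]

append 2 at index 11 → [3, 6, 4, 17, 11, 29, 10, 26, 18, 27, 13, 2]
2 < parent 29 at index 5, swap → [3, 6, 4, 17, 11, 2, 10, 26, 18, 27, 13, 29]
2 < parent 4 at index 2, swap → [3, 6, 2, 17, 11, 4, 10, 26, 18, 27, 13, 29]
2 < parent 3 at index 0, swap → [2, 6, 3, 17, 11, 4, 10, 26, 18, 27, 13, 29]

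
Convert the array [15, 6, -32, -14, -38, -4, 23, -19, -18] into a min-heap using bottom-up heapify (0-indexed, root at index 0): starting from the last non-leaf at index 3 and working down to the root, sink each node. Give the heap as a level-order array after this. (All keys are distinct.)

[-38, -19, -32, -18, 6, -4, 23, -14, 15]

sift down from index 3:
  -14 vs smaller child -19 at index 7, swap → [15, 6, -32, -19, -38, -4, 23, -14, -18]
sift down from index 2: already satisfies heap property
sift down from index 1:
  6 vs smaller child -38 at index 4, swap → [15, -38, -32, -19, 6, -4, 23, -14, -18]
sift down from index 0:
  15 vs smaller child -38 at index 1, swap → [-38, 15, -32, -19, 6, -4, 23, -14, -18]
  15 vs smaller child -19 at index 3, swap → [-38, -19, -32, 15, 6, -4, 23, -14, -18]
  15 vs smaller child -18 at index 8, swap → [-38, -19, -32, -18, 6, -4, 23, -14, 15]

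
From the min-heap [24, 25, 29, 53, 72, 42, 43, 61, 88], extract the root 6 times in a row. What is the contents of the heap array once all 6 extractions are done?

[61, 72, 88]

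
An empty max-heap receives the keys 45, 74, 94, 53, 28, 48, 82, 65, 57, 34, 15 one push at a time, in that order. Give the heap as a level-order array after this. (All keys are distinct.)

[94, 65, 82, 57, 34, 48, 74, 45, 53, 28, 15]

Insert 45:
  append 45 at index 0 → [45] (no swap needed)
Insert 74:
  append 74 at index 1 → [45, 74]
  74 > parent 45 at index 0, swap → [74, 45]
Insert 94:
  append 94 at index 2 → [74, 45, 94]
  94 > parent 74 at index 0, swap → [94, 45, 74]
Insert 53:
  append 53 at index 3 → [94, 45, 74, 53]
  53 > parent 45 at index 1, swap → [94, 53, 74, 45]
Insert 28:
  append 28 at index 4 → [94, 53, 74, 45, 28] (no swap needed)
Insert 48:
  append 48 at index 5 → [94, 53, 74, 45, 28, 48] (no swap needed)
Insert 82:
  append 82 at index 6 → [94, 53, 74, 45, 28, 48, 82]
  82 > parent 74 at index 2, swap → [94, 53, 82, 45, 28, 48, 74]
Insert 65:
  append 65 at index 7 → [94, 53, 82, 45, 28, 48, 74, 65]
  65 > parent 45 at index 3, swap → [94, 53, 82, 65, 28, 48, 74, 45]
  65 > parent 53 at index 1, swap → [94, 65, 82, 53, 28, 48, 74, 45]
Insert 57:
  append 57 at index 8 → [94, 65, 82, 53, 28, 48, 74, 45, 57]
  57 > parent 53 at index 3, swap → [94, 65, 82, 57, 28, 48, 74, 45, 53]
Insert 34:
  append 34 at index 9 → [94, 65, 82, 57, 28, 48, 74, 45, 53, 34]
  34 > parent 28 at index 4, swap → [94, 65, 82, 57, 34, 48, 74, 45, 53, 28]
Insert 15:
  append 15 at index 10 → [94, 65, 82, 57, 34, 48, 74, 45, 53, 28, 15] (no swap needed)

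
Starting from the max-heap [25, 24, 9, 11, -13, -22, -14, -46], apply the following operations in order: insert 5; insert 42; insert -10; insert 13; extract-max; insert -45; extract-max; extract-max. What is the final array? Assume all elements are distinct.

[13, 11, 9, 5, -10, -22, -14, -46, -45, -13]

insert 5:
  append 5 at index 8 → [25, 24, 9, 11, -13, -22, -14, -46, 5] (no swap needed)
insert 42:
  append 42 at index 9 → [25, 24, 9, 11, -13, -22, -14, -46, 5, 42]
  42 > parent -13 at index 4, swap → [25, 24, 9, 11, 42, -22, -14, -46, 5, -13]
  42 > parent 24 at index 1, swap → [25, 42, 9, 11, 24, -22, -14, -46, 5, -13]
  42 > parent 25 at index 0, swap → [42, 25, 9, 11, 24, -22, -14, -46, 5, -13]
insert -10:
  append -10 at index 10 → [42, 25, 9, 11, 24, -22, -14, -46, 5, -13, -10] (no swap needed)
insert 13:
  append 13 at index 11 → [42, 25, 9, 11, 24, -22, -14, -46, 5, -13, -10, 13]
  13 > parent -22 at index 5, swap → [42, 25, 9, 11, 24, 13, -14, -46, 5, -13, -10, -22]
  13 > parent 9 at index 2, swap → [42, 25, 13, 11, 24, 9, -14, -46, 5, -13, -10, -22]
extract-max → returns 42:
  remove root 42; move last element -22 to root → [-22, 25, 13, 11, 24, 9, -14, -46, 5, -13, -10]
  -22 vs larger child 25 at index 1, swap → [25, -22, 13, 11, 24, 9, -14, -46, 5, -13, -10]
  -22 vs larger child 24 at index 4, swap → [25, 24, 13, 11, -22, 9, -14, -46, 5, -13, -10]
  -22 vs larger child -10 at index 10, swap → [25, 24, 13, 11, -10, 9, -14, -46, 5, -13, -22]
insert -45:
  append -45 at index 11 → [25, 24, 13, 11, -10, 9, -14, -46, 5, -13, -22, -45] (no swap needed)
extract-max → returns 25:
  remove root 25; move last element -45 to root → [-45, 24, 13, 11, -10, 9, -14, -46, 5, -13, -22]
  -45 vs larger child 24 at index 1, swap → [24, -45, 13, 11, -10, 9, -14, -46, 5, -13, -22]
  -45 vs larger child 11 at index 3, swap → [24, 11, 13, -45, -10, 9, -14, -46, 5, -13, -22]
  -45 vs larger child 5 at index 8, swap → [24, 11, 13, 5, -10, 9, -14, -46, -45, -13, -22]
extract-max → returns 24:
  remove root 24; move last element -22 to root → [-22, 11, 13, 5, -10, 9, -14, -46, -45, -13]
  -22 vs larger child 13 at index 2, swap → [13, 11, -22, 5, -10, 9, -14, -46, -45, -13]
  -22 vs larger child 9 at index 5, swap → [13, 11, 9, 5, -10, -22, -14, -46, -45, -13]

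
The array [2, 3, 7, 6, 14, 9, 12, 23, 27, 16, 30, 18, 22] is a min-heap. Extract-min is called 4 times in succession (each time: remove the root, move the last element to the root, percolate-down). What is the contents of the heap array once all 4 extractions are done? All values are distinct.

[9, 14, 12, 22, 16, 30, 18, 23, 27]

extract-min #1 returns 2:
  remove root 2; move last element 22 to root → [22, 3, 7, 6, 14, 9, 12, 23, 27, 16, 30, 18]
  22 vs smaller child 3 at index 1, swap → [3, 22, 7, 6, 14, 9, 12, 23, 27, 16, 30, 18]
  22 vs smaller child 6 at index 3, swap → [3, 6, 7, 22, 14, 9, 12, 23, 27, 16, 30, 18]
extract-min #2 returns 3:
  remove root 3; move last element 18 to root → [18, 6, 7, 22, 14, 9, 12, 23, 27, 16, 30]
  18 vs smaller child 6 at index 1, swap → [6, 18, 7, 22, 14, 9, 12, 23, 27, 16, 30]
  18 vs smaller child 14 at index 4, swap → [6, 14, 7, 22, 18, 9, 12, 23, 27, 16, 30]
  18 vs smaller child 16 at index 9, swap → [6, 14, 7, 22, 16, 9, 12, 23, 27, 18, 30]
extract-min #3 returns 6:
  remove root 6; move last element 30 to root → [30, 14, 7, 22, 16, 9, 12, 23, 27, 18]
  30 vs smaller child 7 at index 2, swap → [7, 14, 30, 22, 16, 9, 12, 23, 27, 18]
  30 vs smaller child 9 at index 5, swap → [7, 14, 9, 22, 16, 30, 12, 23, 27, 18]
extract-min #4 returns 7:
  remove root 7; move last element 18 to root → [18, 14, 9, 22, 16, 30, 12, 23, 27]
  18 vs smaller child 9 at index 2, swap → [9, 14, 18, 22, 16, 30, 12, 23, 27]
  18 vs smaller child 12 at index 6, swap → [9, 14, 12, 22, 16, 30, 18, 23, 27]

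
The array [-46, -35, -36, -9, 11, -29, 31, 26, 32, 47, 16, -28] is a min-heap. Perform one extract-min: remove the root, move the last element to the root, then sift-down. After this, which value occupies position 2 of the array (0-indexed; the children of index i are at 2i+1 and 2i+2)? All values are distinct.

remove root -46; move last element -28 to root → [-28, -35, -36, -9, 11, -29, 31, 26, 32, 47, 16]
-28 vs smaller child -36 at index 2, swap → [-36, -35, -28, -9, 11, -29, 31, 26, 32, 47, 16]
-28 vs smaller child -29 at index 5, swap → [-36, -35, -29, -9, 11, -28, 31, 26, 32, 47, 16]
resulting array: [-36, -35, -29, -9, 11, -28, 31, 26, 32, 47, 16]

-29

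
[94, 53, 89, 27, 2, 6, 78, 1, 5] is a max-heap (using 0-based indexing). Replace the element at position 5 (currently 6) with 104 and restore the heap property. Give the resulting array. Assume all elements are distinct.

set index 5 from 6 to 104 → [94, 53, 89, 27, 2, 104, 78, 1, 5]
104 > parent 89 at index 2, swap → [94, 53, 104, 27, 2, 89, 78, 1, 5]
104 > parent 94 at index 0, swap → [104, 53, 94, 27, 2, 89, 78, 1, 5]

[104, 53, 94, 27, 2, 89, 78, 1, 5]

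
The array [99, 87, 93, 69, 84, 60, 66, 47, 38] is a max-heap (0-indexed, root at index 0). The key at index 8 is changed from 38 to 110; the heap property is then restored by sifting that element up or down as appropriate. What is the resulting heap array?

[110, 99, 93, 87, 84, 60, 66, 47, 69]

set index 8 from 38 to 110 → [99, 87, 93, 69, 84, 60, 66, 47, 110]
110 > parent 69 at index 3, swap → [99, 87, 93, 110, 84, 60, 66, 47, 69]
110 > parent 87 at index 1, swap → [99, 110, 93, 87, 84, 60, 66, 47, 69]
110 > parent 99 at index 0, swap → [110, 99, 93, 87, 84, 60, 66, 47, 69]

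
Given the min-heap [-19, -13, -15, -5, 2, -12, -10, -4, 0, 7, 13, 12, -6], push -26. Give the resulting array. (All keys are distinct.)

append -26 at index 13 → [-19, -13, -15, -5, 2, -12, -10, -4, 0, 7, 13, 12, -6, -26]
-26 < parent -10 at index 6, swap → [-19, -13, -15, -5, 2, -12, -26, -4, 0, 7, 13, 12, -6, -10]
-26 < parent -15 at index 2, swap → [-19, -13, -26, -5, 2, -12, -15, -4, 0, 7, 13, 12, -6, -10]
-26 < parent -19 at index 0, swap → [-26, -13, -19, -5, 2, -12, -15, -4, 0, 7, 13, 12, -6, -10]

[-26, -13, -19, -5, 2, -12, -15, -4, 0, 7, 13, 12, -6, -10]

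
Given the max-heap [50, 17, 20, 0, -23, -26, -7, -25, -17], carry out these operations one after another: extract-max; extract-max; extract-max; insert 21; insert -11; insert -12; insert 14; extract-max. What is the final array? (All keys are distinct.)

[14, -11, 0, -12, -23, -26, -7, -25, -17]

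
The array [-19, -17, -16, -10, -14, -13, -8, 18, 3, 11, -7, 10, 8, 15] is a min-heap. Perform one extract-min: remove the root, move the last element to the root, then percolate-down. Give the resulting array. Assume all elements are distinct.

remove root -19; move last element 15 to root → [15, -17, -16, -10, -14, -13, -8, 18, 3, 11, -7, 10, 8]
15 vs smaller child -17 at index 1, swap → [-17, 15, -16, -10, -14, -13, -8, 18, 3, 11, -7, 10, 8]
15 vs smaller child -14 at index 4, swap → [-17, -14, -16, -10, 15, -13, -8, 18, 3, 11, -7, 10, 8]
15 vs smaller child -7 at index 10, swap → [-17, -14, -16, -10, -7, -13, -8, 18, 3, 11, 15, 10, 8]

[-17, -14, -16, -10, -7, -13, -8, 18, 3, 11, 15, 10, 8]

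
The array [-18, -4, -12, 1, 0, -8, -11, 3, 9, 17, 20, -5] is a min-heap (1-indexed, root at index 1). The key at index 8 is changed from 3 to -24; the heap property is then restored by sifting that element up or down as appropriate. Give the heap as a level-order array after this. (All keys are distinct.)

set index 8 from 3 to -24 → [-18, -4, -12, 1, 0, -8, -11, -24, 9, 17, 20, -5]
-24 < parent 1 at index 4, swap → [-18, -4, -12, -24, 0, -8, -11, 1, 9, 17, 20, -5]
-24 < parent -4 at index 2, swap → [-18, -24, -12, -4, 0, -8, -11, 1, 9, 17, 20, -5]
-24 < parent -18 at index 1, swap → [-24, -18, -12, -4, 0, -8, -11, 1, 9, 17, 20, -5]

[-24, -18, -12, -4, 0, -8, -11, 1, 9, 17, 20, -5]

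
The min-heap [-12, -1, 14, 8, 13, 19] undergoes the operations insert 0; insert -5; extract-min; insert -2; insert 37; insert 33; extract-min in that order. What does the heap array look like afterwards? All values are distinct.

[-2, -1, 0, 8, 13, 19, 14, 33, 37]

insert 0:
  append 0 at index 6 → [-12, -1, 14, 8, 13, 19, 0]
  0 < parent 14 at index 2, swap → [-12, -1, 0, 8, 13, 19, 14]
insert -5:
  append -5 at index 7 → [-12, -1, 0, 8, 13, 19, 14, -5]
  -5 < parent 8 at index 3, swap → [-12, -1, 0, -5, 13, 19, 14, 8]
  -5 < parent -1 at index 1, swap → [-12, -5, 0, -1, 13, 19, 14, 8]
extract-min → returns -12:
  remove root -12; move last element 8 to root → [8, -5, 0, -1, 13, 19, 14]
  8 vs smaller child -5 at index 1, swap → [-5, 8, 0, -1, 13, 19, 14]
  8 vs smaller child -1 at index 3, swap → [-5, -1, 0, 8, 13, 19, 14]
insert -2:
  append -2 at index 7 → [-5, -1, 0, 8, 13, 19, 14, -2]
  -2 < parent 8 at index 3, swap → [-5, -1, 0, -2, 13, 19, 14, 8]
  -2 < parent -1 at index 1, swap → [-5, -2, 0, -1, 13, 19, 14, 8]
insert 37:
  append 37 at index 8 → [-5, -2, 0, -1, 13, 19, 14, 8, 37] (no swap needed)
insert 33:
  append 33 at index 9 → [-5, -2, 0, -1, 13, 19, 14, 8, 37, 33] (no swap needed)
extract-min → returns -5:
  remove root -5; move last element 33 to root → [33, -2, 0, -1, 13, 19, 14, 8, 37]
  33 vs smaller child -2 at index 1, swap → [-2, 33, 0, -1, 13, 19, 14, 8, 37]
  33 vs smaller child -1 at index 3, swap → [-2, -1, 0, 33, 13, 19, 14, 8, 37]
  33 vs smaller child 8 at index 7, swap → [-2, -1, 0, 8, 13, 19, 14, 33, 37]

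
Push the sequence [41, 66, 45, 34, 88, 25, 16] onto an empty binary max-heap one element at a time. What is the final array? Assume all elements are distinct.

[88, 66, 45, 34, 41, 25, 16]

Insert 41:
  append 41 at index 0 → [41] (no swap needed)
Insert 66:
  append 66 at index 1 → [41, 66]
  66 > parent 41 at index 0, swap → [66, 41]
Insert 45:
  append 45 at index 2 → [66, 41, 45] (no swap needed)
Insert 34:
  append 34 at index 3 → [66, 41, 45, 34] (no swap needed)
Insert 88:
  append 88 at index 4 → [66, 41, 45, 34, 88]
  88 > parent 41 at index 1, swap → [66, 88, 45, 34, 41]
  88 > parent 66 at index 0, swap → [88, 66, 45, 34, 41]
Insert 25:
  append 25 at index 5 → [88, 66, 45, 34, 41, 25] (no swap needed)
Insert 16:
  append 16 at index 6 → [88, 66, 45, 34, 41, 25, 16] (no swap needed)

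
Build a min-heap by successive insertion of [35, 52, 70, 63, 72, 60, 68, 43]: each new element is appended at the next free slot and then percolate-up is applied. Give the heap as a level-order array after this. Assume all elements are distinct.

Insert 35:
  append 35 at index 0 → [35] (no swap needed)
Insert 52:
  append 52 at index 1 → [35, 52] (no swap needed)
Insert 70:
  append 70 at index 2 → [35, 52, 70] (no swap needed)
Insert 63:
  append 63 at index 3 → [35, 52, 70, 63] (no swap needed)
Insert 72:
  append 72 at index 4 → [35, 52, 70, 63, 72] (no swap needed)
Insert 60:
  append 60 at index 5 → [35, 52, 70, 63, 72, 60]
  60 < parent 70 at index 2, swap → [35, 52, 60, 63, 72, 70]
Insert 68:
  append 68 at index 6 → [35, 52, 60, 63, 72, 70, 68] (no swap needed)
Insert 43:
  append 43 at index 7 → [35, 52, 60, 63, 72, 70, 68, 43]
  43 < parent 63 at index 3, swap → [35, 52, 60, 43, 72, 70, 68, 63]
  43 < parent 52 at index 1, swap → [35, 43, 60, 52, 72, 70, 68, 63]

[35, 43, 60, 52, 72, 70, 68, 63]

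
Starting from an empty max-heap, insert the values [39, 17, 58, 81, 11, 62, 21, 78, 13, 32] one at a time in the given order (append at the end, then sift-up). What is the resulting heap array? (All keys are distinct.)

[81, 78, 62, 58, 32, 39, 21, 17, 13, 11]

Insert 39:
  append 39 at index 0 → [39] (no swap needed)
Insert 17:
  append 17 at index 1 → [39, 17] (no swap needed)
Insert 58:
  append 58 at index 2 → [39, 17, 58]
  58 > parent 39 at index 0, swap → [58, 17, 39]
Insert 81:
  append 81 at index 3 → [58, 17, 39, 81]
  81 > parent 17 at index 1, swap → [58, 81, 39, 17]
  81 > parent 58 at index 0, swap → [81, 58, 39, 17]
Insert 11:
  append 11 at index 4 → [81, 58, 39, 17, 11] (no swap needed)
Insert 62:
  append 62 at index 5 → [81, 58, 39, 17, 11, 62]
  62 > parent 39 at index 2, swap → [81, 58, 62, 17, 11, 39]
Insert 21:
  append 21 at index 6 → [81, 58, 62, 17, 11, 39, 21] (no swap needed)
Insert 78:
  append 78 at index 7 → [81, 58, 62, 17, 11, 39, 21, 78]
  78 > parent 17 at index 3, swap → [81, 58, 62, 78, 11, 39, 21, 17]
  78 > parent 58 at index 1, swap → [81, 78, 62, 58, 11, 39, 21, 17]
Insert 13:
  append 13 at index 8 → [81, 78, 62, 58, 11, 39, 21, 17, 13] (no swap needed)
Insert 32:
  append 32 at index 9 → [81, 78, 62, 58, 11, 39, 21, 17, 13, 32]
  32 > parent 11 at index 4, swap → [81, 78, 62, 58, 32, 39, 21, 17, 13, 11]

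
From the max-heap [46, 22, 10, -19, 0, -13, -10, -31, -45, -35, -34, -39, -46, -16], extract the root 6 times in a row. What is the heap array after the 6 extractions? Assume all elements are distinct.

[-16, -19, -35, -31, -34, -39, -46, -45]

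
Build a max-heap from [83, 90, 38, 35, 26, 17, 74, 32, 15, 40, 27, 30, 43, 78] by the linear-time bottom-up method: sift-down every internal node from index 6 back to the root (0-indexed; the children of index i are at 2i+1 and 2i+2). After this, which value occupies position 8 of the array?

15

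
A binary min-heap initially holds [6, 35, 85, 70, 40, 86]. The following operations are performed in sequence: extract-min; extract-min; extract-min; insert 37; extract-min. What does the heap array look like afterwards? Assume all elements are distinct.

extract-min → returns 6:
  remove root 6; move last element 86 to root → [86, 35, 85, 70, 40]
  86 vs smaller child 35 at index 1, swap → [35, 86, 85, 70, 40]
  86 vs smaller child 40 at index 4, swap → [35, 40, 85, 70, 86]
extract-min → returns 35:
  remove root 35; move last element 86 to root → [86, 40, 85, 70]
  86 vs smaller child 40 at index 1, swap → [40, 86, 85, 70]
  86 vs only child 70 at index 3, swap → [40, 70, 85, 86]
extract-min → returns 40:
  remove root 40; move last element 86 to root → [86, 70, 85]
  86 vs smaller child 70 at index 1, swap → [70, 86, 85]
insert 37:
  append 37 at index 3 → [70, 86, 85, 37]
  37 < parent 86 at index 1, swap → [70, 37, 85, 86]
  37 < parent 70 at index 0, swap → [37, 70, 85, 86]
extract-min → returns 37:
  remove root 37; move last element 86 to root → [86, 70, 85]
  86 vs smaller child 70 at index 1, swap → [70, 86, 85]

[70, 86, 85]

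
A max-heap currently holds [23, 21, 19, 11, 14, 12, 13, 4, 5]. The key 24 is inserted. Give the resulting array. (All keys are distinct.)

[24, 23, 19, 11, 21, 12, 13, 4, 5, 14]

append 24 at index 9 → [23, 21, 19, 11, 14, 12, 13, 4, 5, 24]
24 > parent 14 at index 4, swap → [23, 21, 19, 11, 24, 12, 13, 4, 5, 14]
24 > parent 21 at index 1, swap → [23, 24, 19, 11, 21, 12, 13, 4, 5, 14]
24 > parent 23 at index 0, swap → [24, 23, 19, 11, 21, 12, 13, 4, 5, 14]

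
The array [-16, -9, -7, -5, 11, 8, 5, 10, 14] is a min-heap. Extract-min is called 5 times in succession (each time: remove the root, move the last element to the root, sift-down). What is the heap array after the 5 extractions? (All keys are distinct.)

extract-min #1 returns -16:
  remove root -16; move last element 14 to root → [14, -9, -7, -5, 11, 8, 5, 10]
  14 vs smaller child -9 at index 1, swap → [-9, 14, -7, -5, 11, 8, 5, 10]
  14 vs smaller child -5 at index 3, swap → [-9, -5, -7, 14, 11, 8, 5, 10]
  14 vs only child 10 at index 7, swap → [-9, -5, -7, 10, 11, 8, 5, 14]
extract-min #2 returns -9:
  remove root -9; move last element 14 to root → [14, -5, -7, 10, 11, 8, 5]
  14 vs smaller child -7 at index 2, swap → [-7, -5, 14, 10, 11, 8, 5]
  14 vs smaller child 5 at index 6, swap → [-7, -5, 5, 10, 11, 8, 14]
extract-min #3 returns -7:
  remove root -7; move last element 14 to root → [14, -5, 5, 10, 11, 8]
  14 vs smaller child -5 at index 1, swap → [-5, 14, 5, 10, 11, 8]
  14 vs smaller child 10 at index 3, swap → [-5, 10, 5, 14, 11, 8]
extract-min #4 returns -5:
  remove root -5; move last element 8 to root → [8, 10, 5, 14, 11]
  8 vs smaller child 5 at index 2, swap → [5, 10, 8, 14, 11]
extract-min #5 returns 5:
  remove root 5; move last element 11 to root → [11, 10, 8, 14]
  11 vs smaller child 8 at index 2, swap → [8, 10, 11, 14]

[8, 10, 11, 14]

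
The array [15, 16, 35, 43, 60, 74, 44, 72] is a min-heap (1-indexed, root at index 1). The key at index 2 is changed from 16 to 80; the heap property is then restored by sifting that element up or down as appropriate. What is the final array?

[15, 43, 35, 72, 60, 74, 44, 80]

set index 2 from 16 to 80 → [15, 80, 35, 43, 60, 74, 44, 72]
80 vs smaller child 43 at index 4, swap → [15, 43, 35, 80, 60, 74, 44, 72]
80 vs only child 72 at index 8, swap → [15, 43, 35, 72, 60, 74, 44, 80]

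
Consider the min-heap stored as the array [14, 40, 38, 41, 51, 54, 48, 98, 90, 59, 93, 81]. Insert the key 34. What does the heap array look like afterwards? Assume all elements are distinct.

append 34 at index 12 → [14, 40, 38, 41, 51, 54, 48, 98, 90, 59, 93, 81, 34]
34 < parent 54 at index 5, swap → [14, 40, 38, 41, 51, 34, 48, 98, 90, 59, 93, 81, 54]
34 < parent 38 at index 2, swap → [14, 40, 34, 41, 51, 38, 48, 98, 90, 59, 93, 81, 54]

[14, 40, 34, 41, 51, 38, 48, 98, 90, 59, 93, 81, 54]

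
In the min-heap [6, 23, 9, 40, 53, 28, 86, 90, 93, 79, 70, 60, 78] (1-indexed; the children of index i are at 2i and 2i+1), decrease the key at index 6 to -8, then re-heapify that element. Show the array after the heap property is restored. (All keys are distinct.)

[-8, 23, 6, 40, 53, 9, 86, 90, 93, 79, 70, 60, 78]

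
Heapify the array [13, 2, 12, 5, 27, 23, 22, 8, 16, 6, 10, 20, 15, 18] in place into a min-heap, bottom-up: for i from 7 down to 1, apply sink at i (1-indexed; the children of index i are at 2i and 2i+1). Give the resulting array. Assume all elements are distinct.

[2, 5, 12, 8, 6, 15, 18, 13, 16, 27, 10, 20, 23, 22]

sift down from index 7:
  22 vs only child 18 at index 14, swap → [13, 2, 12, 5, 27, 23, 18, 8, 16, 6, 10, 20, 15, 22]
sift down from index 6:
  23 vs smaller child 15 at index 13, swap → [13, 2, 12, 5, 27, 15, 18, 8, 16, 6, 10, 20, 23, 22]
sift down from index 5:
  27 vs smaller child 6 at index 10, swap → [13, 2, 12, 5, 6, 15, 18, 8, 16, 27, 10, 20, 23, 22]
sift down from index 4: already satisfies heap property
sift down from index 3: already satisfies heap property
sift down from index 2: already satisfies heap property
sift down from index 1:
  13 vs smaller child 2 at index 2, swap → [2, 13, 12, 5, 6, 15, 18, 8, 16, 27, 10, 20, 23, 22]
  13 vs smaller child 5 at index 4, swap → [2, 5, 12, 13, 6, 15, 18, 8, 16, 27, 10, 20, 23, 22]
  13 vs smaller child 8 at index 8, swap → [2, 5, 12, 8, 6, 15, 18, 13, 16, 27, 10, 20, 23, 22]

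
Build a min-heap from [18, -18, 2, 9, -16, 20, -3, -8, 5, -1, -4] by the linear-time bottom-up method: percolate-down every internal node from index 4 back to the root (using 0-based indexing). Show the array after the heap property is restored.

[-18, -16, -3, -8, -4, 20, 2, 9, 5, -1, 18]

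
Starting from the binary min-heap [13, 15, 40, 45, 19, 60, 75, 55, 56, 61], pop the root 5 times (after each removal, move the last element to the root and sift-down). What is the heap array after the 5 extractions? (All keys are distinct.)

extract-min #1 returns 13:
  remove root 13; move last element 61 to root → [61, 15, 40, 45, 19, 60, 75, 55, 56]
  61 vs smaller child 15 at index 1, swap → [15, 61, 40, 45, 19, 60, 75, 55, 56]
  61 vs smaller child 19 at index 4, swap → [15, 19, 40, 45, 61, 60, 75, 55, 56]
extract-min #2 returns 15:
  remove root 15; move last element 56 to root → [56, 19, 40, 45, 61, 60, 75, 55]
  56 vs smaller child 19 at index 1, swap → [19, 56, 40, 45, 61, 60, 75, 55]
  56 vs smaller child 45 at index 3, swap → [19, 45, 40, 56, 61, 60, 75, 55]
  56 vs only child 55 at index 7, swap → [19, 45, 40, 55, 61, 60, 75, 56]
extract-min #3 returns 19:
  remove root 19; move last element 56 to root → [56, 45, 40, 55, 61, 60, 75]
  56 vs smaller child 40 at index 2, swap → [40, 45, 56, 55, 61, 60, 75]
extract-min #4 returns 40:
  remove root 40; move last element 75 to root → [75, 45, 56, 55, 61, 60]
  75 vs smaller child 45 at index 1, swap → [45, 75, 56, 55, 61, 60]
  75 vs smaller child 55 at index 3, swap → [45, 55, 56, 75, 61, 60]
extract-min #5 returns 45:
  remove root 45; move last element 60 to root → [60, 55, 56, 75, 61]
  60 vs smaller child 55 at index 1, swap → [55, 60, 56, 75, 61]

[55, 60, 56, 75, 61]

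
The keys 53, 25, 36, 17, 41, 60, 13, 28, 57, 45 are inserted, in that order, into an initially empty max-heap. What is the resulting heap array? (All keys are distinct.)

[60, 57, 53, 41, 45, 36, 13, 17, 28, 25]

Insert 53:
  append 53 at index 0 → [53] (no swap needed)
Insert 25:
  append 25 at index 1 → [53, 25] (no swap needed)
Insert 36:
  append 36 at index 2 → [53, 25, 36] (no swap needed)
Insert 17:
  append 17 at index 3 → [53, 25, 36, 17] (no swap needed)
Insert 41:
  append 41 at index 4 → [53, 25, 36, 17, 41]
  41 > parent 25 at index 1, swap → [53, 41, 36, 17, 25]
Insert 60:
  append 60 at index 5 → [53, 41, 36, 17, 25, 60]
  60 > parent 36 at index 2, swap → [53, 41, 60, 17, 25, 36]
  60 > parent 53 at index 0, swap → [60, 41, 53, 17, 25, 36]
Insert 13:
  append 13 at index 6 → [60, 41, 53, 17, 25, 36, 13] (no swap needed)
Insert 28:
  append 28 at index 7 → [60, 41, 53, 17, 25, 36, 13, 28]
  28 > parent 17 at index 3, swap → [60, 41, 53, 28, 25, 36, 13, 17]
Insert 57:
  append 57 at index 8 → [60, 41, 53, 28, 25, 36, 13, 17, 57]
  57 > parent 28 at index 3, swap → [60, 41, 53, 57, 25, 36, 13, 17, 28]
  57 > parent 41 at index 1, swap → [60, 57, 53, 41, 25, 36, 13, 17, 28]
Insert 45:
  append 45 at index 9 → [60, 57, 53, 41, 25, 36, 13, 17, 28, 45]
  45 > parent 25 at index 4, swap → [60, 57, 53, 41, 45, 36, 13, 17, 28, 25]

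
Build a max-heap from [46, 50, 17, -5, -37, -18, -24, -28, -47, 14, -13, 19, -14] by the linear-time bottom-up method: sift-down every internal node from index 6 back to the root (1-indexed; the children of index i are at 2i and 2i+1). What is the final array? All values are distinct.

sift down from index 6:
  -18 vs larger child 19 at index 12, swap → [46, 50, 17, -5, -37, 19, -24, -28, -47, 14, -13, -18, -14]
sift down from index 5:
  -37 vs larger child 14 at index 10, swap → [46, 50, 17, -5, 14, 19, -24, -28, -47, -37, -13, -18, -14]
sift down from index 4: already satisfies heap property
sift down from index 3:
  17 vs larger child 19 at index 6, swap → [46, 50, 19, -5, 14, 17, -24, -28, -47, -37, -13, -18, -14]
sift down from index 2: already satisfies heap property
sift down from index 1:
  46 vs larger child 50 at index 2, swap → [50, 46, 19, -5, 14, 17, -24, -28, -47, -37, -13, -18, -14]

[50, 46, 19, -5, 14, 17, -24, -28, -47, -37, -13, -18, -14]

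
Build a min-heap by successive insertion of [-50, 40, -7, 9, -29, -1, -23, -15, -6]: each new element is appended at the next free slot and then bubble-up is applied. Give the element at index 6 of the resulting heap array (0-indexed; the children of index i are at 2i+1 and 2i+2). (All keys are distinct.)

-7

Insert -50:
  append -50 at index 0 → [-50] (no swap needed)
Insert 40:
  append 40 at index 1 → [-50, 40] (no swap needed)
Insert -7:
  append -7 at index 2 → [-50, 40, -7] (no swap needed)
Insert 9:
  append 9 at index 3 → [-50, 40, -7, 9]
  9 < parent 40 at index 1, swap → [-50, 9, -7, 40]
Insert -29:
  append -29 at index 4 → [-50, 9, -7, 40, -29]
  -29 < parent 9 at index 1, swap → [-50, -29, -7, 40, 9]
Insert -1:
  append -1 at index 5 → [-50, -29, -7, 40, 9, -1] (no swap needed)
Insert -23:
  append -23 at index 6 → [-50, -29, -7, 40, 9, -1, -23]
  -23 < parent -7 at index 2, swap → [-50, -29, -23, 40, 9, -1, -7]
Insert -15:
  append -15 at index 7 → [-50, -29, -23, 40, 9, -1, -7, -15]
  -15 < parent 40 at index 3, swap → [-50, -29, -23, -15, 9, -1, -7, 40]
Insert -6:
  append -6 at index 8 → [-50, -29, -23, -15, 9, -1, -7, 40, -6] (no swap needed)
resulting array: [-50, -29, -23, -15, 9, -1, -7, 40, -6]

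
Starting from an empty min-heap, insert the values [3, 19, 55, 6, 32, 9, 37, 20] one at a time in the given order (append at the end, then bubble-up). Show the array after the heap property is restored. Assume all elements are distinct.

Insert 3:
  append 3 at index 0 → [3] (no swap needed)
Insert 19:
  append 19 at index 1 → [3, 19] (no swap needed)
Insert 55:
  append 55 at index 2 → [3, 19, 55] (no swap needed)
Insert 6:
  append 6 at index 3 → [3, 19, 55, 6]
  6 < parent 19 at index 1, swap → [3, 6, 55, 19]
Insert 32:
  append 32 at index 4 → [3, 6, 55, 19, 32] (no swap needed)
Insert 9:
  append 9 at index 5 → [3, 6, 55, 19, 32, 9]
  9 < parent 55 at index 2, swap → [3, 6, 9, 19, 32, 55]
Insert 37:
  append 37 at index 6 → [3, 6, 9, 19, 32, 55, 37] (no swap needed)
Insert 20:
  append 20 at index 7 → [3, 6, 9, 19, 32, 55, 37, 20] (no swap needed)

[3, 6, 9, 19, 32, 55, 37, 20]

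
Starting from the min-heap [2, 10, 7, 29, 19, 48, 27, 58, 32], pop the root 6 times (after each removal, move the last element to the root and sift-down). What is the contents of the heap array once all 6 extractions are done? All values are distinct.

[32, 58, 48]

extract-min #1 returns 2:
  remove root 2; move last element 32 to root → [32, 10, 7, 29, 19, 48, 27, 58]
  32 vs smaller child 7 at index 2, swap → [7, 10, 32, 29, 19, 48, 27, 58]
  32 vs smaller child 27 at index 6, swap → [7, 10, 27, 29, 19, 48, 32, 58]
extract-min #2 returns 7:
  remove root 7; move last element 58 to root → [58, 10, 27, 29, 19, 48, 32]
  58 vs smaller child 10 at index 1, swap → [10, 58, 27, 29, 19, 48, 32]
  58 vs smaller child 19 at index 4, swap → [10, 19, 27, 29, 58, 48, 32]
extract-min #3 returns 10:
  remove root 10; move last element 32 to root → [32, 19, 27, 29, 58, 48]
  32 vs smaller child 19 at index 1, swap → [19, 32, 27, 29, 58, 48]
  32 vs smaller child 29 at index 3, swap → [19, 29, 27, 32, 58, 48]
extract-min #4 returns 19:
  remove root 19; move last element 48 to root → [48, 29, 27, 32, 58]
  48 vs smaller child 27 at index 2, swap → [27, 29, 48, 32, 58]
extract-min #5 returns 27:
  remove root 27; move last element 58 to root → [58, 29, 48, 32]
  58 vs smaller child 29 at index 1, swap → [29, 58, 48, 32]
  58 vs only child 32 at index 3, swap → [29, 32, 48, 58]
extract-min #6 returns 29:
  remove root 29; move last element 58 to root → [58, 32, 48]
  58 vs smaller child 32 at index 1, swap → [32, 58, 48]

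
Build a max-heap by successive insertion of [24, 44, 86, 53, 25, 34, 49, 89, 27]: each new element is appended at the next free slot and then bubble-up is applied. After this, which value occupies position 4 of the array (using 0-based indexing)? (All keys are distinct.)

Insert 24:
  append 24 at index 0 → [24] (no swap needed)
Insert 44:
  append 44 at index 1 → [24, 44]
  44 > parent 24 at index 0, swap → [44, 24]
Insert 86:
  append 86 at index 2 → [44, 24, 86]
  86 > parent 44 at index 0, swap → [86, 24, 44]
Insert 53:
  append 53 at index 3 → [86, 24, 44, 53]
  53 > parent 24 at index 1, swap → [86, 53, 44, 24]
Insert 25:
  append 25 at index 4 → [86, 53, 44, 24, 25] (no swap needed)
Insert 34:
  append 34 at index 5 → [86, 53, 44, 24, 25, 34] (no swap needed)
Insert 49:
  append 49 at index 6 → [86, 53, 44, 24, 25, 34, 49]
  49 > parent 44 at index 2, swap → [86, 53, 49, 24, 25, 34, 44]
Insert 89:
  append 89 at index 7 → [86, 53, 49, 24, 25, 34, 44, 89]
  89 > parent 24 at index 3, swap → [86, 53, 49, 89, 25, 34, 44, 24]
  89 > parent 53 at index 1, swap → [86, 89, 49, 53, 25, 34, 44, 24]
  89 > parent 86 at index 0, swap → [89, 86, 49, 53, 25, 34, 44, 24]
Insert 27:
  append 27 at index 8 → [89, 86, 49, 53, 25, 34, 44, 24, 27] (no swap needed)
resulting array: [89, 86, 49, 53, 25, 34, 44, 24, 27]

25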